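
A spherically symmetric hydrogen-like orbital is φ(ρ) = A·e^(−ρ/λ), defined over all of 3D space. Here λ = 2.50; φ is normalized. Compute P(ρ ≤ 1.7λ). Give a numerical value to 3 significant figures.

P = ∫ |φ|² 4πρ² dρ over ρ ≤ 1.7λ.
A² is fixed by ∫₀^∞ 4πρ²|φ|² dρ = 1, i.e. A² = (π·λ^3)^(−1).
In terms of u = ρ/λ (A², 4π and the length scale all cancel between numerator and denominator), P = [∫_{0}^{1.7} u^2·e^(-2·u) du] / [∫_{0}^{∞} u^2·e^(-2·u) du].
An antiderivative of u^2·e^(-2·u) is -(2·u^2 + 2·u + 1)·e^(-2·u)/4; evaluating from 0 to 1.7 gives 1/4 - 509·e^(-17/5)/200, while the full integral is 1/4.
The region integral divided by the full integral gives P = 0.6603.

P ≈ 0.660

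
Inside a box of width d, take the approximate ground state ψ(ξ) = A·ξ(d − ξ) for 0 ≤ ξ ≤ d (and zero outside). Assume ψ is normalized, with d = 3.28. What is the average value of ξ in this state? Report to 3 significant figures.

⟨ξ⟩ ≈ 1.64

⟨ξ⟩ = ∫ ξ |ψ|² dξ over the full domain.
Evaluating both integrals, ⟨ξ⟩ = d/2.
With d = 3.28, ⟨ξ⟩ = 1.640.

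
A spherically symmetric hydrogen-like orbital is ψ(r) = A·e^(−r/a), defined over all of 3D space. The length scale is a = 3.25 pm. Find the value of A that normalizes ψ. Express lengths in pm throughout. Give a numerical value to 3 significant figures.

We need A² ∫|f|² 4πr² dr = 1, taking the integral from 0 to ∞.
In 3D with spherical symmetry the volume element is 4πr² dr.
Carrying out the integral gives A² · π·a^3.
Substituting a = 3.25 gives A² = 0.009273, so A = 0.09629.

A ≈ 0.0963 pm^(-3/2)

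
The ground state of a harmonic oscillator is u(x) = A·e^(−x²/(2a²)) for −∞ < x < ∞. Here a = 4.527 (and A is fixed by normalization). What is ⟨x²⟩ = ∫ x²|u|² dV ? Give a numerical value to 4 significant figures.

⟨x²⟩ = ∫ x^2 |u|² dx over the full domain.
Using the Gaussian integral ∫_{−∞}^{∞} e^(−αx²) dx = √(π/α), since the A² factors cancel between numerator and denominator, ⟨x²⟩ = a^2/2.
With a = 4.527, ⟨x^2⟩ = 10.247.

⟨x^2⟩ ≈ 10.25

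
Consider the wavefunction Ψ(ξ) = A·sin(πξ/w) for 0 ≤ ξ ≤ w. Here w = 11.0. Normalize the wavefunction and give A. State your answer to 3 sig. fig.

A ≈ 0.426

We need A² ∫|f|² dξ = 1, taking the integral from 0 to w.
∫|Ψ|² dξ = A²·(w/2).
Hence A² = 1/[w/2].
With w = 11.0: A² = 0.1818 and A = 0.4264.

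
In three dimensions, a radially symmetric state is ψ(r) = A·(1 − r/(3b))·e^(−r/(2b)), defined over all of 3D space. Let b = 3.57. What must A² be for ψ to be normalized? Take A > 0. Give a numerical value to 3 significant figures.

The normalization condition is ∫|ψ|² 4πr² dr = 1 from 0 to ∞.
The angular integral contributes 4π, leaving ∫₀^∞ r²|ψ|² dr.
Using ∫₀^∞ rⁿ e^(−αr) dr = n!/αⁿ⁺¹, carrying out the integral gives A² · 8·π·b^3/3.
Substituting b = 3.57 gives A² = 0.002623, so A = 0.05122.

A^2 ≈ 0.00262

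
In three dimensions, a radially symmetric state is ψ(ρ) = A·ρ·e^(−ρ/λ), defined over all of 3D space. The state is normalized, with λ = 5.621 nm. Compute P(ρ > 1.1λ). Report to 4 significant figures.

Integrate the radial probability density 4πρ²|ψ|² over ρ > 1.1λ.
Normalization gives A² = 1/(3·π·λ^5).
Substituting u = ρ/λ, A², 4π and the length scale all cancel in the ratio: P = ∫_{1.1}^{∞} u^4·e^(-2·u) du / ∫_{0}^{∞} u^4·e^(-2·u) du.
An antiderivative of u^4·e^(-2·u) is -(u^4/2 + u^3 + 3·u^2/2 + 3·u/2 + 3/4)·e^(-2·u); evaluating from 1.1 to ∞ gives ≈ 0.695628, while the full integral is 3/4.
Taking the ratio yields P = 0.92750.

P ≈ 0.9275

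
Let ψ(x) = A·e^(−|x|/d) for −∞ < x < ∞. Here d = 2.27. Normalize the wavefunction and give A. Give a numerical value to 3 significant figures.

We need A² ∫|f|² dx = 1, taking the integral from −∞ to ∞.
Using ∫₀^∞ xⁿ e^(−αx) dx = n!/αⁿ⁺¹, with ψ = A·e^(−|x|/d), the integral evaluates to A²·[d].
Plugging in d = 2.27 yields A = 0.6637.

A ≈ 0.664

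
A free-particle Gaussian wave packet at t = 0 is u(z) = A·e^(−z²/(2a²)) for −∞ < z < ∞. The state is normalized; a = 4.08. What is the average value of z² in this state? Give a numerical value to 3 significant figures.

⟨z^2⟩ ≈ 8.32

⟨z²⟩ = ∫ z^2 |u|² dz over the full domain.
With ∫_{−∞}^{∞} z^(2m) e^(−αz²) dz = (2m−1)!!·√π / (2^m α^(m+1/2)), since the A² factors cancel between numerator and denominator, ⟨z²⟩ = a^2/2.
Putting a = 4.08 gives 8.323.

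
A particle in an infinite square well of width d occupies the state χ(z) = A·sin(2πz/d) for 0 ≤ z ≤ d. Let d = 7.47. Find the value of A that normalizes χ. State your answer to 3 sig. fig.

A ≈ 0.517

Normalization requires ∫|χ|² dz = 1, integrated from 0 to d.
Carrying out the integral gives A² · d/2.
Hence A² = 1/[d/2].
Substituting d = 7.47 gives A² = 0.2677, so A = 0.5174.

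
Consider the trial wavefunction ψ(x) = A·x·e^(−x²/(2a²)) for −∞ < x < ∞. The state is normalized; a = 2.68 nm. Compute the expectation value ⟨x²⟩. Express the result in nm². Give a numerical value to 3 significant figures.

By definition ⟨x²⟩ = ∫ x^2 |ψ(x)|² dx.
Since the A² factors cancel between numerator and denominator, ⟨x²⟩ = 3·a^2/2.
With a = 2.68, ⟨x^2⟩ = 10.77.

⟨x^2⟩ ≈ 10.8 nm^2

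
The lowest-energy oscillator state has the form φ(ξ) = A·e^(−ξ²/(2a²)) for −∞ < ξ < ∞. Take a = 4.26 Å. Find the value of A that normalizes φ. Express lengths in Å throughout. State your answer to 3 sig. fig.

A ≈ 0.364 Å^(-1/2)

Require ∫ |φ|² dξ = 1 over the whole domain.
With ∫_{−∞}^{∞} ξ^(2m) e^(−αξ²) dξ = (2m−1)!!·√π / (2^m α^(m+1/2)), the integral (without the A² prefactor) comes out to √(π)·a.
Setting this equal to 1 gives A² = 1/(√(π)·a).
With a = 4.26: A² = 0.1324 and A = 0.3639.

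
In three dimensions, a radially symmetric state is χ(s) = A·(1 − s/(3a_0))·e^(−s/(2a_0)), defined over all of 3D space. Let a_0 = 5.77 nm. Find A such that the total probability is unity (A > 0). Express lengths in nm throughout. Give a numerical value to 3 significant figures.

We need A² ∫|f|² 4πs² ds = 1, taking the integral from 0 to ∞.
In 3D with spherical symmetry the volume element is 4πs² ds.
With χ = A·(1 − s/(3a_0))·e^(−s/(2a_0)), the integral evaluates to A²·[8·π·a_0^3/3].
With a_0 = 5.77: A² = 0.0006214 and A = 0.02493.

A ≈ 0.0249 nm^(-3/2)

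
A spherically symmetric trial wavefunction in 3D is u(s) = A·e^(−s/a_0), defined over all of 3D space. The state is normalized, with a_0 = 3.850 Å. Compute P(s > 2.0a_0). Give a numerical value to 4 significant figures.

Integrate the radial probability density 4πs²|u|² over s > 2.0a_0.
Normalization gives A² = 1/(π·a_0^3).
Substituting t = s/a_0, A², 4π and the length scale all cancel in the ratio: P = ∫_{2.0}^{∞} t^2·e^(-2·t) dt / ∫_{0}^{∞} t^2·e^(-2·t) dt.
An antiderivative of t^2·e^(-2·t) is -(2·t^2 + 2·t + 1)·e^(-2·t)/4; evaluating from 2.0 to ∞ gives 13·e^(-4)/4, while the full integral is 1/4.
This evaluates to P = 0.23810.

P ≈ 0.2381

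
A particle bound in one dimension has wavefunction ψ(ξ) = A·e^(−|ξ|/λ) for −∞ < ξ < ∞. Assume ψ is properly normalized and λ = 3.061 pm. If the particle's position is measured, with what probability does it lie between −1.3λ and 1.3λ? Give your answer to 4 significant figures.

|ψ|² is the probability density, so P = ∫_{−1.3λ}^{1.3λ} |ψ|² dξ.
The normalization integral ∫|ψ|²dξ over the whole domain equals λ·A², and A² cancels in the ratio.
Both integrals are even about ξ = 0, so only the ξ ≥ 0 halves are needed (the factors of 2 cancel). Substituting u = ξ/λ, A² and the length scale cancel in the ratio: P = ∫_{0}^{1.3} e^(-2·u) du / ∫_{0}^{∞} e^(-2·u) du.
An antiderivative of e^(-2·u) is -e^(-2·u)/2; evaluating from 0 to 1.3 gives 1/2 - e^(-13/5)/2, while the full integral is 1/2.
The result is P = 0.92573.

P ≈ 0.9257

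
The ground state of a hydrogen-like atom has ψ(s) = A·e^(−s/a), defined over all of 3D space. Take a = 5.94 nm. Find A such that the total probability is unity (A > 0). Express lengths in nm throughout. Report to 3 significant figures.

A ≈ 0.0390 nm^(-3/2)

The normalization condition is ∫|ψ|² 4πs² ds = 1 from 0 to ∞.
(Spherical symmetry: dV = 4πs² ds.)
Recall ∫₀^∞ s^m e^(−s/β) ds = m!·β^(m+1), carrying out the integral gives A² · π·a^3.
Hence A² = 1/[π·a^3].
Substituting a = 5.94 gives A² = 0.001519, so A = 0.03897.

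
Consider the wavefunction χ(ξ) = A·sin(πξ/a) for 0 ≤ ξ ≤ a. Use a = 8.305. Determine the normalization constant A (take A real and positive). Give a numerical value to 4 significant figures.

Require ∫ |χ|² dξ = 1 over the whole domain.
With ∫₀^a sin²(nπξ/a) dξ = a/2, with χ = A·sin(πξ/a), the integral evaluates to A²·[a/2].
Hence A² = 1/[a/2].
Substituting a = 8.305 gives A² = 0.24082, so A = 0.49073.

A ≈ 0.4907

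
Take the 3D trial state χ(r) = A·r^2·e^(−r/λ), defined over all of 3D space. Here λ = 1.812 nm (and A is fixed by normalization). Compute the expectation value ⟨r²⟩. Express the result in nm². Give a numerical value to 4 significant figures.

⟨r^2⟩ ≈ 45.97 nm^2

⟨r²⟩ = ∫ r^2 |χ|² 4πr² dr over the full domain.
Recall ∫₀^∞ r^m e^(−r/β) dr = m!·β^(m+1), the ratio of the moment integral to the normalization integral gives ⟨r²⟩ = 14·λ^2.
Putting λ = 1.812 gives 45.967.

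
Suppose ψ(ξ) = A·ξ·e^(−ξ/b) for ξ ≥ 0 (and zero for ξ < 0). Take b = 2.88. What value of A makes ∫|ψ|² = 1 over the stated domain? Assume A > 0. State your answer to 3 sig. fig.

A ≈ 0.409

The normalization condition is ∫|ψ|² dξ = 1 from 0 to ∞.
With ∫₀^∞ ξ^2 e^(−αξ) dξ = 2!/α^3, the integral (without the A² prefactor) comes out to b^3/4.
Substituting b = 2.88 gives A² = 0.1674, so A = 0.4092.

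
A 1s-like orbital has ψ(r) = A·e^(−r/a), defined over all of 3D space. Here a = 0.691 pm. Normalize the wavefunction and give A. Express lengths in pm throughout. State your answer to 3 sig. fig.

A ≈ 0.982 pm^(-3/2)

Normalization requires ∫|ψ|² 4πr² dr = 1, integrated from 0 to ∞.
Recall ∫₀^∞ r^m e^(−r/β) dr = m!·β^(m+1), ∫|ψ|² 4πr² dr = A²·(π·a^3).
Hence A² = 1/[π·a^3].
Substituting a = 0.691 gives A² = 0.9648, so A = 0.9822.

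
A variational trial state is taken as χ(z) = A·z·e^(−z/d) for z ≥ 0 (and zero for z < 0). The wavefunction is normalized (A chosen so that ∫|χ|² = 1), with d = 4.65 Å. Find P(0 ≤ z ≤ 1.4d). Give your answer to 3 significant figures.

P ≈ 0.531

The probability is P = ∫ |χ|² dz over [0, 1.4d].
Since A² = 1/(d^3/4), this is the region integral divided by the full normalization integral.
Let u = z/d; then A² and the length scale cancel, so P = ∫_{0}^{1.4} u^2·e^(-2·u) du ÷ ∫_{0}^{∞} u^2·e^(-2·u) du.
Using ∫ u^2·e^(-2·u) du = -(2·u^2 + 2·u + 1)·e^(-2·u)/4, the numerator is 1/4 - 193·e^(-14/5)/100 and the denominator is 1/4.
Evaluating gives P = 0.5305.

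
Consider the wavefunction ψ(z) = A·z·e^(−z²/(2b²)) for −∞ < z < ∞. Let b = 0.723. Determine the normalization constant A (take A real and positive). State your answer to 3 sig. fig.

A ≈ 1.73

Require ∫ |ψ|² dz = 1 over the whole domain.
With ∫_{−∞}^{∞} z^(2m) e^(−αz²) dz = (2m−1)!!·√π / (2^m α^(m+1/2)), the integral (without the A² prefactor) comes out to √(π)·b^3/2.
Hence A² = 1/[√(π)·b^3/2].
Plugging in b = 0.723 yields A = 1.728.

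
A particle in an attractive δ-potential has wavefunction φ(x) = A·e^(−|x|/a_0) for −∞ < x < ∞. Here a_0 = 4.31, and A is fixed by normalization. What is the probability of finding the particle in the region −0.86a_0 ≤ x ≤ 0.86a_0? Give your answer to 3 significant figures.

P ≈ 0.821

|φ|² is the probability density, so P = ∫_{−0.86a_0}^{0.86a_0} |φ|² dx.
The normalization integral ∫|φ|²dx over the whole domain equals a_0·A², and A² cancels in the ratio.
By symmetry take twice the x ≥ 0 contribution in numerator and denominator; the 2's cancel. In terms of u = x/a_0 (A² and the length scale cancel between numerator and denominator), P = [∫_{0}^{0.86} e^(-2·u) du] / [∫_{0}^{∞} e^(-2·u) du].
An antiderivative of e^(-2·u) is -e^(-2·u)/2; evaluating from 0 to 0.86 gives 1/2 - e^(-43/25)/2, while the full integral is 1/2.
This works out to P = 0.8209.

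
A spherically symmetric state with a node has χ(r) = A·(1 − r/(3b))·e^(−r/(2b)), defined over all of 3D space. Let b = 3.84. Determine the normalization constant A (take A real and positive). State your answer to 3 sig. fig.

Normalization requires ∫|χ|² 4πr² dr = 1, integrated from 0 to ∞.
∫|χ|² 4πr² dr = A²·(8·π·b^3/3).
Setting this equal to 1 gives A² = 1/(8·π·b^3/3).
Plugging in b = 3.84 yields A = 0.04591.

A ≈ 0.0459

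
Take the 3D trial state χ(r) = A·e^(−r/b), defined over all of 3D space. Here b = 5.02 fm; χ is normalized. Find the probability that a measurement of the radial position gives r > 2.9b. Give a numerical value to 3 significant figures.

With dV = 4πr²dr, the probability is ∫|χ|² dV over r > 2.9b.
A² is fixed by ∫₀^∞ 4πr²|χ|² dr = 1, i.e. A² = (π·b^3)^(−1).
Substituting u = r/b, A², 4π and the length scale all cancel in the ratio: P = ∫_{2.9}^{∞} u^2·e^(-2·u) du / ∫_{0}^{∞} u^2·e^(-2·u) du.
An antiderivative of u^2·e^(-2·u) is -(2·u^2 + 2·u + 1)·e^(-2·u)/4; evaluating from 2.9 to ∞ gives 1181·e^(-29/5)/200, while the full integral is 1/4.
This evaluates to P = 0.07151.

P ≈ 0.0715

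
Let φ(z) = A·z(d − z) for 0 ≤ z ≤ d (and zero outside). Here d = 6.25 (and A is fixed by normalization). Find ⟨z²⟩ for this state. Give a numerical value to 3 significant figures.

⟨z^2⟩ ≈ 11.2

The expectation value is the |φ|²-weighted average of z^2: ∫ z^2|φ|² dz.
Since the A² factors cancel between numerator and denominator, ⟨z²⟩ = 2·d^2/7.
With d = 6.25, ⟨z^2⟩ = 11.16.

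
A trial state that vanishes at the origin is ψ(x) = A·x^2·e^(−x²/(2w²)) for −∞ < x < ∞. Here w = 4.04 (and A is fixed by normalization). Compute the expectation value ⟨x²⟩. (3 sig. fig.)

The expectation value is the |ψ|²-weighted average of x^2: ∫ x^2|ψ|² dx.
Evaluating both integrals, ⟨x²⟩ = 5·w^2/2.
Putting w = 4.04 gives 40.80.

⟨x^2⟩ ≈ 40.8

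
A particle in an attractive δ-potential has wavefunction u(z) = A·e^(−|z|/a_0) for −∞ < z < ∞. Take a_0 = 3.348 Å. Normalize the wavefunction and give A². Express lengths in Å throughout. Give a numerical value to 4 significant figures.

A^2 ≈ 0.2987 Å^(-1)

Require ∫ |u|² dz = 1 over the whole domain.
Using ∫₀^∞ zⁿ e^(−αz) dz = n!/αⁿ⁺¹, the integral (without the A² prefactor) comes out to a_0.
Setting this equal to 1 gives A² = 1/(a_0).
Substituting a_0 = 3.348 gives A² = 0.29869, so A = 0.54652.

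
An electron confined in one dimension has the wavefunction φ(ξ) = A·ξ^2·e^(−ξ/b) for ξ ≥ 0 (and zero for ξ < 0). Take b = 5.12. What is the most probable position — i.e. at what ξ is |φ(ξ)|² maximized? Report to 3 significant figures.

Differentiate |φ(ξ)|² with respect to ξ and set to zero.
Solving yields ξ = 2·b.
With b = 5.12, the most probable position is 10.24.

ξ ≈ 10.2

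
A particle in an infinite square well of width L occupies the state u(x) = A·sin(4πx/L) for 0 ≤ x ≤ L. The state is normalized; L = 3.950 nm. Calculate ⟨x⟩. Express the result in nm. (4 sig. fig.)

⟨x⟩ ≈ 1.975 nm

⟨x⟩ = ∫ x |u|² dx over the full domain.
Using sin²θ = (1 − cos 2θ)/2, the ratio of the moment integral to the normalization integral gives ⟨x⟩ = L/2.
Putting L = 3.950 gives 1.9750.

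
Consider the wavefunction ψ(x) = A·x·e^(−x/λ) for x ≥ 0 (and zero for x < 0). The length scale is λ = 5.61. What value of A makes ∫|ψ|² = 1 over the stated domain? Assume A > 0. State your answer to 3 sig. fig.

The normalization condition is ∫|ψ|² dx = 1 from 0 to ∞.
Carrying out the integral gives A² · λ^3/4.
Setting this equal to 1 gives A² = 1/(λ^3/4).
Plugging in λ = 5.61 yields A = 0.1505.

A ≈ 0.151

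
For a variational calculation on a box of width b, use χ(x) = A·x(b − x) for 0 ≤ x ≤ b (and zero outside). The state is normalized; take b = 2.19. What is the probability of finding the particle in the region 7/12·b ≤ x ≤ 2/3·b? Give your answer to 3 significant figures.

P ≈ 0.137

P = ∫_{7/12·b}^{2/3·b} |χ(x)|² dx.
With A² fixed by ∫|χ|² = 1, i.e. A² = (b^5/30)^(−1), substitute and integrate.
Let u = x/b; then A² and the length scale cancel, so P = ∫_{7/12}^{2/3} u^2·(1 - u)^2 du ÷ ∫_{0}^{1} u^2·(1 - u)^2 du.
An antiderivative of u^2·(1 - u)^2 is u^3·(6·u^2 - 15·u + 10)/30; evaluating from 7/12 to 2/3 gives ≈ 0.0045581, while the full integral is 1/30.
Taking the ratio, P = 0.1367.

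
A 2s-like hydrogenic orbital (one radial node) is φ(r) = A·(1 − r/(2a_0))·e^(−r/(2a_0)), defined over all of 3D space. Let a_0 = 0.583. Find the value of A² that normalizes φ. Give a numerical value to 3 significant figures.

A^2 ≈ 0.201

We need A² ∫|f|² 4πr² dr = 1, taking the integral from 0 to ∞.
The angular integral contributes 4π, leaving ∫₀^∞ r²|φ|² dr.
Using ∫₀^∞ rⁿ e^(−αr) dr = n!/αⁿ⁺¹, ∫|φ|² 4πr² dr = A²·(8·π·a_0^3).
Substituting a_0 = 0.583 gives A² = 0.2008, so A = 0.4481.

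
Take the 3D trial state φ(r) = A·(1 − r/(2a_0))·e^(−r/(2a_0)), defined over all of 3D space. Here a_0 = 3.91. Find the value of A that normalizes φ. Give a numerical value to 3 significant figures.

A ≈ 0.0258

We need A² ∫|f|² 4πr² dr = 1, taking the integral from 0 to ∞.
Carrying out the integral gives A² · 8·π·a_0^3.
Hence A² = 1/[8·π·a_0^3].
Substituting a_0 = 3.91 gives A² = 0.0006656, so A = 0.02580.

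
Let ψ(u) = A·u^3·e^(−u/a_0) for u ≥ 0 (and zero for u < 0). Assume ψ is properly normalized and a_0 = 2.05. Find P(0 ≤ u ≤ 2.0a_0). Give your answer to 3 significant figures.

|ψ|² is the probability density, so P = ∫_{0}^{2.0a_0} |ψ|² du.
Since A² = 1/(45·a_0^7/8), this is the region integral divided by the full normalization integral.
Substituting t = u/a_0, A² and the length scale cancel in the ratio: P = ∫_{0}^{2.0} t^6·e^(-2·t) dt / ∫_{0}^{∞} t^6·e^(-2·t) dt.
With ∫ t^6·e^(-2·t) dt = -(4·t^6 + 12·t^5 + 30·t^4 + 60·t^3 + 90·t^2 + 90·t + 45)·e^(-2·t)/8 + C, the region integral is 45/8 - 2185·e^(-4)/8 and the full one is 45/8.
Taking the ratio, P = 0.1107.

P ≈ 0.111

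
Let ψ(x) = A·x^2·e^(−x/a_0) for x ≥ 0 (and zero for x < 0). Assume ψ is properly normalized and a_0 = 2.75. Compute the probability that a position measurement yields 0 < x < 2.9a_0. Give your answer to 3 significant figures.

P ≈ 0.687

|ψ|² is the probability density, so P = ∫_{0}^{2.9a_0} |ψ|² dx.
With A² fixed by ∫|ψ|² = 1, i.e. A² = (3·a_0^5/4)^(−1), substitute and integrate.
In terms of u = x/a_0 (A² and the length scale cancel between numerator and denominator), P = [∫_{0}^{2.9} u^4·e^(-2·u) du] / [∫_{0}^{∞} u^4·e^(-2·u) du].
Using ∫ u^4·e^(-2·u) du = -(u^4/2 + u^3 + 3·u^2/2 + 3·u/2 + 3/4)·e^(-2·u), the numerator is ≈ 0.51546 and the denominator is 3/4.
The result is P = 0.6873.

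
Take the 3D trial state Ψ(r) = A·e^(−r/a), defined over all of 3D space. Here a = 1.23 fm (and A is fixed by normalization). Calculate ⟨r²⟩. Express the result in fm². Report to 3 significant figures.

⟨r²⟩ = ∫ r^2 |Ψ|² 4πr² dr over the full domain.
Evaluating both integrals, ⟨r²⟩ = 3·a^2.
With a = 1.23, ⟨r^2⟩ = 4.539.

⟨r^2⟩ ≈ 4.54 fm^2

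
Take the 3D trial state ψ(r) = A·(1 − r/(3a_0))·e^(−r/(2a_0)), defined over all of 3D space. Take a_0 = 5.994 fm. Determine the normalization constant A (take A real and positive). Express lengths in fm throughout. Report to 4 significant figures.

The normalization condition is ∫|ψ|² 4πr² dr = 1 from 0 to ∞.
∫|ψ|² 4πr² dr = A²·(8·π·a_0^3/3).
Setting this equal to 1 gives A² = 1/(8·π·a_0^3/3).
Substituting a_0 = 5.994 gives A² = 0.00055428, so A = 0.023543.

A ≈ 0.02354 fm^(-3/2)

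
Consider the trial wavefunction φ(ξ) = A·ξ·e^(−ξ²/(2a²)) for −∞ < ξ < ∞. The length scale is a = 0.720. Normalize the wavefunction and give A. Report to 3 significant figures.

We need A² ∫|f|² dξ = 1, taking the integral from −∞ to ∞.
Using the Gaussian integral ∫_{−∞}^{∞} e^(−αξ²) dξ = √(π/α), with φ = A·ξ·e^(−ξ²/(2a²)), the integral evaluates to A²·[√(π)·a^3/2].
So A² = (√(π)·a^3/2)^(−1).
Substituting a = 0.720 gives A² = 3.023, so A = 1.739.

A ≈ 1.74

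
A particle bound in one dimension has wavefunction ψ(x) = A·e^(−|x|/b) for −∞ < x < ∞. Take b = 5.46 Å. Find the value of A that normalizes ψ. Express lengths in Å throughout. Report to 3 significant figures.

The normalization condition is ∫|ψ|² dx = 1 from −∞ to ∞.
With ∫₀^∞ x^0 e^(−αx) dx = 0!/α^1, ∫|ψ|² dx = A²·(b).
Setting this equal to 1 gives A² = 1/(b).
Substituting b = 5.46 gives A² = 0.1832, so A = 0.4280.

A ≈ 0.428 Å^(-1/2)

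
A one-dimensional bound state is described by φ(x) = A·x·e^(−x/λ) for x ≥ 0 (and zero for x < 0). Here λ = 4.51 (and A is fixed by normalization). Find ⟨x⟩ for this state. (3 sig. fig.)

The expectation value is the |φ|²-weighted average of x: ∫ x|φ|² dx.
Using ∫₀^∞ xⁿ e^(−αx) dx = n!/αⁿ⁺¹, the ratio of the moment integral to the normalization integral gives ⟨x⟩ = 3·λ/2.
With λ = 4.51, ⟨x⟩ = 6.765.

⟨x⟩ ≈ 6.77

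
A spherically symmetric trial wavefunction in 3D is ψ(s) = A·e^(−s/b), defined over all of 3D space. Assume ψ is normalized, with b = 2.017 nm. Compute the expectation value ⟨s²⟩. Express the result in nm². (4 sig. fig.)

⟨s^2⟩ ≈ 12.20 nm^2

The expectation value is the |ψ|²-weighted average of s^2: ∫ s^2|ψ|² 4πs² ds.
Since the A² factors cancel between numerator and denominator, ⟨s²⟩ = 3·b^2.
Putting b = 2.017 gives 12.205.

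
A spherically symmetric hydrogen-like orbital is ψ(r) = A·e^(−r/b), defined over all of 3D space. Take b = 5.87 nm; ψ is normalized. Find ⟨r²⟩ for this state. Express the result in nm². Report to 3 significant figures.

The expectation value is the |ψ|²-weighted average of r^2: ∫ r^2|ψ|² 4πr² dr.
Since the A² factors cancel between numerator and denominator, ⟨r²⟩ = 3·b^2.
With b = 5.87, ⟨r^2⟩ = 103.4.

⟨r^2⟩ ≈ 103 nm^2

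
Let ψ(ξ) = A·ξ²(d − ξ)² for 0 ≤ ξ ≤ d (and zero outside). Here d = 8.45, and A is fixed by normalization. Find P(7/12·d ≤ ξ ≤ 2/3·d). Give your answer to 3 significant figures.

P ≈ 0.157

P = ∫_{7/12·d}^{2/3·d} |ψ(ξ)|² dξ.
Since A² = 1/(d^9/630), this is the region integral divided by the full normalization integral.
Let u = ξ/d; then A² and the length scale cancel, so P = ∫_{7/12}^{2/3} u^4·(1 - u)^4 du ÷ ∫_{0}^{1} u^4·(1 - u)^4 du.
With ∫ u^4·(1 - u)^4 du = u^5·(70·u^4 - 315·u^3 + 540·u^2 - 420·u + 126)/630 + C, the region integral is ≈ 0.00024997 and the full one is 1/630.
Taking the ratio, P = 0.1575.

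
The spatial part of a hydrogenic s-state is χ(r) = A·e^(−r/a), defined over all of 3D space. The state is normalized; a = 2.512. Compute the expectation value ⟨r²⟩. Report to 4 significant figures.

⟨r²⟩ = ∫ r^2 |χ|² 4πr² dr over the full domain.
The ratio of the moment integral to the normalization integral gives ⟨r²⟩ = 3·a^2.
With a = 2.512, ⟨r^2⟩ = 18.930.

⟨r^2⟩ ≈ 18.93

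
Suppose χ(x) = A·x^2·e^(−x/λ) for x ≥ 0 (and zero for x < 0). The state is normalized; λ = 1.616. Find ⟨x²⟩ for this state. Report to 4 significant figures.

⟨x²⟩ = ∫ x^2 |χ|² dx over the full domain.
Using ∫₀^∞ xⁿ e^(−αx) dx = n!/αⁿ⁺¹, evaluating both integrals, ⟨x²⟩ = 15·λ^2/2.
With λ = 1.616, ⟨x^2⟩ = 19.586.

⟨x^2⟩ ≈ 19.59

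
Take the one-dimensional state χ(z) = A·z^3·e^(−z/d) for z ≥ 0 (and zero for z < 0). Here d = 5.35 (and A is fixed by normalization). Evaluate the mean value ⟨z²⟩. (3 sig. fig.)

By definition ⟨z²⟩ = ∫ z^2 |χ(z)|² dz.
Recall ∫₀^∞ z^m e^(−z/β) dz = m!·β^(m+1), evaluating both integrals, ⟨z²⟩ = 14·d^2.
With d = 5.35, ⟨z^2⟩ = 400.7.

⟨z^2⟩ ≈ 401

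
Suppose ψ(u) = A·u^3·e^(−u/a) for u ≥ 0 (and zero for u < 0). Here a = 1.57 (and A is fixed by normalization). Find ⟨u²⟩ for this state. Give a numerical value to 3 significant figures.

⟨u^2⟩ ≈ 34.5

⟨u²⟩ = ∫ u^2 |ψ|² du over the full domain.
Since the A² factors cancel between numerator and denominator, ⟨u²⟩ = 14·a^2.
With a = 1.57, ⟨u^2⟩ = 34.51.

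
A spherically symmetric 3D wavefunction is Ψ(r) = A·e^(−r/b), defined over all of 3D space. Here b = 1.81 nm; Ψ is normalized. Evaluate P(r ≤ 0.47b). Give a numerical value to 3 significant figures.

With dV = 4πr²dr, the probability is ∫|Ψ|² dV over r ≤ 0.47b.
A² is fixed by ∫₀^∞ 4πr²|Ψ|² dr = 1, i.e. A² = (π·b^3)^(−1).
Substituting u = r/b, A², 4π and the length scale all cancel in the ratio: P = ∫_{0}^{0.47} u^2·e^(-2·u) du / ∫_{0}^{∞} u^2·e^(-2·u) du.
Using ∫ u^2·e^(-2·u) du = -(2·u^2 + 2·u + 1)·e^(-2·u)/4, the numerator is ≈ 0.017401 and the denominator is 1/4.
Taking the ratio yields P = 0.06960.

P ≈ 0.0696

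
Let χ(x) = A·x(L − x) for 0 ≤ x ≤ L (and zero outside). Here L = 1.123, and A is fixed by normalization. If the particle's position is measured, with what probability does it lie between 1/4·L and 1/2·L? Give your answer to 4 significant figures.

P ≈ 0.3965

P = ∫_{1/4·L}^{1/2·L} |χ(x)|² dx.
The normalization integral ∫|χ|²dx over the whole domain equals L^5/30·A², and A² cancels in the ratio.
Let u = x/L; then A² and the length scale cancel, so P = ∫_{1/4}^{1/2} u^2·(1 - u)^2 du ÷ ∫_{0}^{1} u^2·(1 - u)^2 du.
An antiderivative of u^2·(1 - u)^2 is u^3·(6·u^2 - 15·u + 10)/30; evaluating from 1/4 to 1/2 gives ≈ 0.0132161, while the full integral is 1/30.
The result is P = 203/512.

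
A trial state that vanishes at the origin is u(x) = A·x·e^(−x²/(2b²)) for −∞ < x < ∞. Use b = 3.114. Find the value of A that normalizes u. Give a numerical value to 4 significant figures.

We need A² ∫|f|² dx = 1, taking the integral from −∞ to ∞.
The integral (without the A² prefactor) comes out to √(π)·b^3/2.
So A² = (√(π)·b^3/2)^(−1).
Plugging in b = 3.114 yields A = 0.19331.

A ≈ 0.1933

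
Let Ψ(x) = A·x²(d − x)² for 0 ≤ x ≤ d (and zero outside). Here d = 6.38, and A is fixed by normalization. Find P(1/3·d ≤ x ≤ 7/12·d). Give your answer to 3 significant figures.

P = ∫_{1/3·d}^{7/12·d} |Ψ(x)|² dx.
The normalization integral ∫|Ψ|²dx over the whole domain equals d^9/630·A², and A² cancels in the ratio.
Let u = x/d; then A² and the length scale cancel, so P = ∫_{1/3}^{7/12} u^4·(1 - u)^4 du ÷ ∫_{0}^{1} u^4·(1 - u)^4 du.
With ∫ u^4·(1 - u)^4 du = u^5·(70·u^4 - 315·u^3 + 540·u^2 - 420·u + 126)/630 + C, the region integral is ≈ 0.00087750 and the full one is 1/630.
The result is P = 0.5528.

P ≈ 0.553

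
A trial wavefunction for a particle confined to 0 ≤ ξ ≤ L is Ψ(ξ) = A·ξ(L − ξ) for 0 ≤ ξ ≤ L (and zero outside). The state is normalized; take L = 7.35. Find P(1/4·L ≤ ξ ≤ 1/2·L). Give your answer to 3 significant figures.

P ≈ 0.396

|Ψ|² is the probability density, so P = ∫_{1/4·L}^{1/2·L} |Ψ|² dξ.
With A² fixed by ∫|Ψ|² = 1, i.e. A² = (L^5/30)^(−1), substitute and integrate.
Substituting u = ξ/L, A² and the length scale cancel in the ratio: P = ∫_{1/4}^{1/2} u^2·(1 - u)^2 du / ∫_{0}^{1} u^2·(1 - u)^2 du.
Using ∫ u^2·(1 - u)^2 du = u^3·(6·u^2 - 15·u + 10)/30, the numerator is ≈ 0.013216 and the denominator is 1/30.
Evaluating gives P = 203/512.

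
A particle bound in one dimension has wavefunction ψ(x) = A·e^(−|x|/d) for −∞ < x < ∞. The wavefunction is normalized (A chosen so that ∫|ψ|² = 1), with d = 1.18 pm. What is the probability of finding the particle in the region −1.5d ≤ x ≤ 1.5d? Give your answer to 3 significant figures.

The probability is P = ∫ |ψ|² dx over [−1.5d, 1.5d].
Since A² = 1/(d), this is the region integral divided by the full normalization integral.
Both integrals are even about x = 0, so only the x ≥ 0 halves are needed (the factors of 2 cancel). In terms of u = x/d (A² and the length scale cancel between numerator and denominator), P = [∫_{0}^{1.5} e^(-2·u) du] / [∫_{0}^{∞} e^(-2·u) du].
An antiderivative of e^(-2·u) is -e^(-2·u)/2; evaluating from 0 to 1.5 gives 1/2 - e^(-3)/2, while the full integral is 1/2.
This works out to P = 0.9502.

P ≈ 0.950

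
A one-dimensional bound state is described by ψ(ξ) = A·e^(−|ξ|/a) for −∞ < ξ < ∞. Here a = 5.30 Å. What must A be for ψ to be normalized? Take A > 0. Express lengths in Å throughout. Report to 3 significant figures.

Normalization requires ∫|ψ|² dξ = 1, integrated from −∞ to ∞.
∫|ψ|² dξ = A²·(a).
So A² = (a)^(−1).
With a = 5.30: A² = 0.1887 and A = 0.4344.

A ≈ 0.434 Å^(-1/2)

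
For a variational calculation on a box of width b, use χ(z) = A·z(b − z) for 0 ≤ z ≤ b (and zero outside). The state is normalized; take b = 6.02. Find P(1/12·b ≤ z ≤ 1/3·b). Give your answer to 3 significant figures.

P ≈ 0.205

The probability is P = ∫ |χ|² dz over [1/12·b, 1/3·b].
The normalization integral ∫|χ|²dz over the whole domain equals b^5/30·A², and A² cancels in the ratio.
Let u = z/b; then A² and the length scale cancel, so P = ∫_{1/12}^{1/3} u^2·(1 - u)^2 du ÷ ∫_{0}^{1} u^2·(1 - u)^2 du.
An antiderivative of u^2·(1 - u)^2 is u^3·(6·u^2 - 15·u + 10)/30; evaluating from 1/12 to 1/3 gives ≈ 0.0068263, while the full integral is 1/30.
Taking the ratio, P = 0.2048.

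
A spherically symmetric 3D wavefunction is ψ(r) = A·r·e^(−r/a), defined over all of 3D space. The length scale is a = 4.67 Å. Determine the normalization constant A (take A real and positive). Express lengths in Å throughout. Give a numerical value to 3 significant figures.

A ≈ 0.00691 Å^(-5/2)

We need A² ∫|f|² 4πr² dr = 1, taking the integral from 0 to ∞.
(Spherical symmetry: dV = 4πr² dr.)
With ψ = A·r·e^(−r/a), the integral evaluates to A²·[3·π·a^5].
Setting this equal to 1 gives A² = 1/(3·π·a^5).
Substituting a = 4.67 gives A² = 0.00004777, so A = 0.006911.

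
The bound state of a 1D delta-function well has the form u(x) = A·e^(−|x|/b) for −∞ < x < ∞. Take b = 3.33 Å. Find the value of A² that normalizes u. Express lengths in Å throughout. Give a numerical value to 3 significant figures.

The normalization condition is ∫|u|² dx = 1 from −∞ to ∞.
Using ∫₀^∞ xⁿ e^(−αx) dx = n!/αⁿ⁺¹, with u = A·e^(−|x|/b), the integral evaluates to A²·[b].
Setting this equal to 1 gives A² = 1/(b).
Substituting b = 3.33 gives A² = 0.3003, so A = 0.5480.

A^2 ≈ 0.300 Å^(-1)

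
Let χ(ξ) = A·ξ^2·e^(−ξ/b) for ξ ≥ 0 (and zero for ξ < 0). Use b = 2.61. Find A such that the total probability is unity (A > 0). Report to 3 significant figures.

A ≈ 0.105

Normalization requires ∫|χ|² dξ = 1, integrated from 0 to ∞.
With χ = A·ξ^2·e^(−ξ/b), the integral evaluates to A²·[3·b^5/4].
Substituting b = 2.61 gives A² = 0.01101, so A = 0.1049.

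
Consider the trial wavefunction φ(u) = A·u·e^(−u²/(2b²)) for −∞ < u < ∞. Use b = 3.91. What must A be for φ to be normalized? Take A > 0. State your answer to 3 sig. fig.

A ≈ 0.137

We need A² ∫|f|² du = 1, taking the integral from −∞ to ∞.
Using the Gaussian integral ∫_{−∞}^{∞} e^(−αu²) du = √(π/α), carrying out the integral gives A² · √(π)·b^3/2.
So A² = (√(π)·b^3/2)^(−1).
Plugging in b = 3.91 yields A = 0.1374.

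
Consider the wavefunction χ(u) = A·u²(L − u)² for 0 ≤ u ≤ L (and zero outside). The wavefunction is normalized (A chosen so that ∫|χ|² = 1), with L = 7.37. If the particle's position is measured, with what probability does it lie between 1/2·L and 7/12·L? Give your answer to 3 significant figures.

The probability is P = ∫ |χ|² du over [1/2·L, 7/12·L].
With A² fixed by ∫|χ|² = 1, i.e. A² = (L^9/630)^(−1), substitute and integrate.
In terms of t = u/L (A² and the length scale cancel between numerator and denominator), P = [∫_{1/2}^{7/12} t^4·(1 - t)^4 dt] / [∫_{0}^{1} t^4·(1 - t)^4 dt].
Using ∫ t^4·(1 - t)^4 dt = t^5·(70·t^4 - 315·t^3 + 540·t^2 - 420·t + 126)/630, the numerator is ≈ 0.00031376 and the denominator is 1/630.
Evaluating gives P = 0.1977.

P ≈ 0.198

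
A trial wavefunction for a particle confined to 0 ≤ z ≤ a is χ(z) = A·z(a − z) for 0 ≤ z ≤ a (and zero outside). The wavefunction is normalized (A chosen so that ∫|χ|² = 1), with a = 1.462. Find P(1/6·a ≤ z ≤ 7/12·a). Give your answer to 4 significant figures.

P ≈ 0.6179

The probability is P = ∫ |χ|² dz over [1/6·a, 7/12·a].
The normalization integral ∫|χ|²dz over the whole domain equals a^5/30·A², and A² cancels in the ratio.
Substituting u = z/a, A² and the length scale cancel in the ratio: P = ∫_{1/6}^{7/12} u^2·(1 - u)^2 du / ∫_{0}^{1} u^2·(1 - u)^2 du.
With ∫ u^2·(1 - u)^2 du = u^3·(6·u^2 - 15·u + 10)/30 + C, the region integral is ≈ 0.0205962 and the full one is 1/30.
This works out to P = 0.61789.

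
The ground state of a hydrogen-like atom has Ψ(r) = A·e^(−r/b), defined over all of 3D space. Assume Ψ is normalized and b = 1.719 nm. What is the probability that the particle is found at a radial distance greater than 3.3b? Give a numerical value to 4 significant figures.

P ≈ 0.03997

With dV = 4πr²dr, the probability is ∫|Ψ|² dV over r > 3.3b.
The full normalization integral is A²·[π·b^3] = 1, fixing A².
Substituting u = r/b, A², 4π and the length scale all cancel in the ratio: P = ∫_{3.3}^{∞} u^2·e^(-2·u) du / ∫_{0}^{∞} u^2·e^(-2·u) du.
An antiderivative of u^2·e^(-2·u) is -(2·u^2 + 2·u + 1)·e^(-2·u)/4; evaluating from 3.3 to ∞ gives 1469·e^(-33/5)/200, while the full integral is 1/4.
The region integral divided by the full integral gives P = 0.039968.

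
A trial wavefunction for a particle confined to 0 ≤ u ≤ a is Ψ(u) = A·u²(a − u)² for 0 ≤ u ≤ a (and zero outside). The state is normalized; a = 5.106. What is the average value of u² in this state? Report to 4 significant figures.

⟨u²⟩ = ∫ u^2 |Ψ|² du over the full domain.
Expanding the polynomial and integrating term by term, evaluating both integrals, ⟨u²⟩ = 3·a^2/11.
Putting a = 5.106 gives 7.1103.

⟨u^2⟩ ≈ 7.110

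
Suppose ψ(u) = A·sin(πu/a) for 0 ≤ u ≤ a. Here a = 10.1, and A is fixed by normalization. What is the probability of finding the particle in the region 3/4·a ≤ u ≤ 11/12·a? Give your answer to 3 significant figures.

P ≈ 0.0871

|ψ|² is the probability density, so P = ∫_{3/4·a}^{11/12·a} |ψ|² du.
Since A² = 1/(a/2), this is the region integral divided by the full normalization integral.
Let t = u/a; then A² and the length scale cancel, so P = ∫_{3/4}^{11/12} sin(π·t)^2 dt ÷ ∫_{0}^{1} sin(π·t)^2 dt.
An antiderivative of sin(π·t)^2 is t/2 - sin(2·π·t)/(4·π); evaluating from 3/4 to 11/12 gives 1/12 - 1/(8·π), while the full integral is 1/2.
Taking the ratio, P = (-3 + 2·π)/(12·π).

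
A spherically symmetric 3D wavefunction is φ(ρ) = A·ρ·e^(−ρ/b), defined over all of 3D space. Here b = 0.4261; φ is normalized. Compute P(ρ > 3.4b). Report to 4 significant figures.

P = ∫ |φ|² 4πρ² dρ over ρ > 3.4b.
The full normalization integral is A²·[3·π·b^5] = 1, fixing A².
In terms of u = ρ/b (A², 4π and the length scale all cancel between numerator and denominator), P = [∫_{3.4}^{∞} u^4·e^(-2·u) du] / [∫_{0}^{∞} u^4·e^(-2·u) du].
With ∫ u^4·e^(-2·u) du = -(u^4/2 + u^3 + 3·u^2/2 + 3·u/2 + 3/4)·e^(-2·u) + C, the region integral is ≈ 0.144023 and the full one is 3/4.
The region integral divided by the full integral gives P = 0.19203.

P ≈ 0.1920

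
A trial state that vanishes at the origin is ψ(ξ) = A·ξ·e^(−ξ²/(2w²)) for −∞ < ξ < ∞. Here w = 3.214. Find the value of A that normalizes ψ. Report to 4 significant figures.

A ≈ 0.1844

Require ∫ |ψ|² dξ = 1 over the whole domain.
The integral (without the A² prefactor) comes out to √(π)·w^3/2.
So A² = (√(π)·w^3/2)^(−1).
Substituting w = 3.214 gives A² = 0.033987, so A = 0.18436.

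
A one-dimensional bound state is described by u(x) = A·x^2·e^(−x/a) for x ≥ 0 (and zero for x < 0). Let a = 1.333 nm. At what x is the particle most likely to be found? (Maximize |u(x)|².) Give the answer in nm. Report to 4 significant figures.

Differentiate |u(x)|² with respect to x and set to zero.
Solving yields x = 2·a.
With a = 1.333, the most probable position is 2.6660 nm.

x ≈ 2.666 nm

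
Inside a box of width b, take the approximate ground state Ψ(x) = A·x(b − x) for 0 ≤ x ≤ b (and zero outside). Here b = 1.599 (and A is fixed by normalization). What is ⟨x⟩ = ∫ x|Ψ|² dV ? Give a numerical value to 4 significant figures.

⟨x⟩ ≈ 0.7995

By definition ⟨x⟩ = ∫ x |Ψ(x)|² dx.
Expanding the polynomial and integrating term by term, evaluating both integrals, ⟨x⟩ = b/2.
With b = 1.599, ⟨x⟩ = 0.79950.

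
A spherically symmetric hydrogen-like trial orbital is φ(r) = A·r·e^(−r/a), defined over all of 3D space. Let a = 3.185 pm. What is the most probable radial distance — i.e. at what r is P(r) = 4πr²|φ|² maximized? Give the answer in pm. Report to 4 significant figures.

Set d/dr [P(r) = 4πr²|φ|²] = 0 and solve for r > 0.
Solving yields r = 2·a.
With a = 3.185, the most probable radial distance is 6.3700 pm.

r ≈ 6.370 pm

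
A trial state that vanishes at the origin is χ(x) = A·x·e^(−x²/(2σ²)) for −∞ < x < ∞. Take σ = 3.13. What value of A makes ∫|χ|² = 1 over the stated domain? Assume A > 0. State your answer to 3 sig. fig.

Normalization requires ∫|χ|² dx = 1, integrated from −∞ to ∞.
Carrying out the integral gives A² · √(π)·σ^3/2.
With σ = 3.13: A² = 0.03680 and A = 0.1918.

A ≈ 0.192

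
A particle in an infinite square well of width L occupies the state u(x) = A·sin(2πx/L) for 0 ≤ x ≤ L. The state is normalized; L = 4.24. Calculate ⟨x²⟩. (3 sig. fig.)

By definition ⟨x²⟩ = ∫ x^2 |u(x)|² dx.
Evaluating both integrals, ⟨x²⟩ = -L^2/(8·π^2) + L^2/3.
Putting L = 4.24 gives 5.765.

⟨x^2⟩ ≈ 5.76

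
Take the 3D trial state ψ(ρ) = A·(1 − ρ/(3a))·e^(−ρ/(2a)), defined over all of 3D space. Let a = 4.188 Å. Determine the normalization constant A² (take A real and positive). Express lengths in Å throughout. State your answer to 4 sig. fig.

We need A² ∫|f|² 4πρ² dρ = 1, taking the integral from 0 to ∞.
In 3D with spherical symmetry the volume element is 4πρ² dρ.
Using ∫₀^∞ ρⁿ e^(−αρ) dρ = n!/αⁿ⁺¹, ∫|ψ|² 4πρ² dρ = A²·(8·π·a^3/3).
Substituting a = 4.188 gives A² = 0.0016250, so A = 0.040312.

A^2 ≈ 0.001625 Å^(-3)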